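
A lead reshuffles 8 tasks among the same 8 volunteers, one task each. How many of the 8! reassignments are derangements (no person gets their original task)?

14833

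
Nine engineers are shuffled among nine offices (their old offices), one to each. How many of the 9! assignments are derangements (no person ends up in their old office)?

133496

!9 is the nearest integer to 9!/e.
9! = 362880, and 362880/e ≈ 133496.09, so !9 = 133496.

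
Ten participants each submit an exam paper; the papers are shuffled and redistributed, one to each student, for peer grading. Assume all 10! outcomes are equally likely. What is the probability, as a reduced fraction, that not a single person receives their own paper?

16481/44800

Favorable outcomes: !10 = 1334961.
Total outcomes: 10! = 3628800.
Probability = 1334961/3628800 = 16481/44800.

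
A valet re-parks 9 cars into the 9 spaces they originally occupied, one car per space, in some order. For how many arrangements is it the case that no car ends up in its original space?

133496

!9 is the nearest integer to 9!/e.
9! = 362880, and 362880/e ≈ 133496.09, so !9 = 133496.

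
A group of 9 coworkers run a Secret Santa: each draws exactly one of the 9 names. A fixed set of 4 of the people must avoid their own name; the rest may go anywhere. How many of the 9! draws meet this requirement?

Let A_j be the event that the j-th constrained one is fixed. By inclusion-exclusion over the 4 events:
Σ_{j=0}^{4} (-1)^j C(4,j)(9-j)!
= C(4,0)·9! - C(4,1)·8! + C(4,2)·7! - C(4,3)·6! + C(4,4)·5!
= 362880 - 161280 + 30240 - 2880 + 120
= 229080

229080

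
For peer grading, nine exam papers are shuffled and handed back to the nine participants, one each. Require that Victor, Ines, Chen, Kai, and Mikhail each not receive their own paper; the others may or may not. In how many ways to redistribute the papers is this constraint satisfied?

205056

Inclusion-exclusion on the 5 forbidden self-matches:
Σ_{j=0}^{5} (-1)^j C(5,j)(9-j)!
= C(5,0)·9! - C(5,1)·8! + C(5,2)·7! - C(5,3)·6! + C(5,4)·5! - C(5,5)·4!
= 362880 - 201600 + 50400 - 7200 + 600 - 24
= 205056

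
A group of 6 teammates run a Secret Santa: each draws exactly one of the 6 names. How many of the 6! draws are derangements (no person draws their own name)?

Recurrence: !6 = 5·(!5 + !4).
!6 = 5·(44 + 9) = 5·53 = 265

265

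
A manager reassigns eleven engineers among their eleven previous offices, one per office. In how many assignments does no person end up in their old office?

!11 = 11! · Σ_{k=0}^{11} (-1)^k/k!
= 11! - 11!/1! + 11!/2! - 11!/3! + 11!/4! - 11!/5! + 11!/6! - 11!/7! + 11!/8! - 11!/9! + 11!/10! - 11!/11!
= 39916800 - 39916800 + 19958400 - 6652800 + 1663200 - 332640 + 55440 - 7920 + 990 - 110 + 11 - 1
= 14684570

14684570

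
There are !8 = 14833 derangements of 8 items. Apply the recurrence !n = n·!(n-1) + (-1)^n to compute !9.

133496

!9 = 9·14833 - 1 = 133496.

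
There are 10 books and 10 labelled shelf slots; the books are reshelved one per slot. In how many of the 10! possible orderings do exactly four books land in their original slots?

55650

Pick the 4 fixed positions: C(10,4) = 210 ways.
The remaining 6 must be deranged: !6 = 265.
Total: 210 × 265 = 55650.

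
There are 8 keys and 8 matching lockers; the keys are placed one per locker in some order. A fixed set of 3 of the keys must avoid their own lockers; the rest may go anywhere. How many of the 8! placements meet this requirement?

27240

Inclusion-exclusion on the 3 forbidden self-matches:
Σ_{j=0}^{3} (-1)^j C(3,j)(8-j)!
= C(3,0)·8! - C(3,1)·7! + C(3,2)·6! - C(3,3)·5!
= 40320 - 15120 + 2160 - 120
= 27240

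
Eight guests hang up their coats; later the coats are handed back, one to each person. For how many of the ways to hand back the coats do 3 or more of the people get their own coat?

3235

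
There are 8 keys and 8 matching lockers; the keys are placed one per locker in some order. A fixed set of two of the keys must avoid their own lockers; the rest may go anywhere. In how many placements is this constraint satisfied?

30960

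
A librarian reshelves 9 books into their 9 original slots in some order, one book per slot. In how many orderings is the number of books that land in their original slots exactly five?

Choose which 5 of the 9 are fixed: C(9,5) = 126.
The other 4 form a derangement: !4 = 9.
Total: 126 × 9 = 1134.

1134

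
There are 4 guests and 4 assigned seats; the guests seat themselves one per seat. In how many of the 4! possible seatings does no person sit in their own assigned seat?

By inclusion-exclusion, !4 = Σ (-1)^k · 4!/k! for k=0..4
= 4! - 4!/1! + 4!/2! - 4!/3! + 4!/4!
= 24 - 24 + 12 - 4 + 1
= 9

9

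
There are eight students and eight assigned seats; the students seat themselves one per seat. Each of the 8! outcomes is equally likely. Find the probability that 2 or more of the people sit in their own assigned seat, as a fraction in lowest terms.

2131/8064

Favorable outcomes: Σ_{i≥2} C(8,i)·!(8-i) = 28·265 + 56·44 + 70·9 + 56·2 + 28·1 + 8·0 + 1·1 = 10655.
Total outcomes: 8! = 40320.
Probability = 10655/40320 = 2131/8064.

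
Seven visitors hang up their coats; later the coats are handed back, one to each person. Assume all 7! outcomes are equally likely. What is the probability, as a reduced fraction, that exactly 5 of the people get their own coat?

1/240

Favorable outcomes: C(7,5)·!2 = 21·1 = 21.
Total outcomes: 7! = 5040.
Probability = 21/5040 = 1/240.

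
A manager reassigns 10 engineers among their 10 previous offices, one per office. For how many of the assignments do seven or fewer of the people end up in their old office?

Sum C(10,i)·!(10-i) for i = 0..7:
  i=0: C(10,0)·!10 = 1·1334961 = 1334961
  i=1: C(10,1)·!9 = 10·133496 = 1334960
  i=2: C(10,2)·!8 = 45·14833 = 667485
  i=3: C(10,3)·!7 = 120·1854 = 222480
  i=4: C(10,4)·!6 = 210·265 = 55650
  i=5: C(10,5)·!5 = 252·44 = 11088
  i=6: C(10,6)·!4 = 210·9 = 1890
  i=7: C(10,7)·!3 = 120·2 = 240
Total = 3628754.

3628754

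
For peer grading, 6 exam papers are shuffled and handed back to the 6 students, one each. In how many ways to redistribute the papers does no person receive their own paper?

The subfactorial !6 = [6!/e] (nearest integer).
6! = 720, and 720/e ≈ 264.87, so !6 = 265.

265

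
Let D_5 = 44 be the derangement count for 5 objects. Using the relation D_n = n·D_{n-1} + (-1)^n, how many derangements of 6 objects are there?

265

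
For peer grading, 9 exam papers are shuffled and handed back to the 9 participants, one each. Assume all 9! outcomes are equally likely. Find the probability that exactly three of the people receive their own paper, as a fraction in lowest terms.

Favorable outcomes: C(9,3)·!6 = 84·265 = 22260.
Total outcomes: 9! = 362880.
Probability = 22260/362880 = 53/864.

53/864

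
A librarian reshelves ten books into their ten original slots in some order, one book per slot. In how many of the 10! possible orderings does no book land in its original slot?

!10 is the nearest integer to 10!/e.
10! = 3628800, and 3628800/e ≈ 1334960.92, so !10 = 1334961.

1334961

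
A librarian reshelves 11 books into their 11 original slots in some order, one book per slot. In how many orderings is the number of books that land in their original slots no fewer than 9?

56

Sum C(11,i)·!(11-i) for i = 9..11:
  i=9: C(11,9)·!2 = 55·1 = 55
  i=10: C(11,10)·!1 = 11·0 = 0
  i=11: C(11,11)·!0 = 1·1 = 1
Total = 56.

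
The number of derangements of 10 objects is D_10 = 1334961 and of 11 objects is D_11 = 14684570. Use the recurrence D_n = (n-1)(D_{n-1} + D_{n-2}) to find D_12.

D_12 = (12-1)·(D_11 + D_10) = 11·(14684570 + 1334961) = 11·16019531 = 176214841.

176214841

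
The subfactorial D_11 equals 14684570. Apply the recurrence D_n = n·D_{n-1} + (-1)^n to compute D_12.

176214841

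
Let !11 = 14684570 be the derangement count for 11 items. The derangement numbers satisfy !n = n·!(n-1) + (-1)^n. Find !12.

!12 = 12·14684570 + 1 = 176214841.

176214841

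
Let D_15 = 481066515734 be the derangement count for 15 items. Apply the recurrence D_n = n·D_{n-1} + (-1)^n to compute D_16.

D_16 = 16·481066515734 + 1 = 7697064251745.

7697064251745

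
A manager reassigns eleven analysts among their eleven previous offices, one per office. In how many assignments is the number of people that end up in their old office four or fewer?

39770686

Sum C(11,i)·!(11-i) for i = 0..4:
  i=0: C(11,0)·!11 = 1·14684570 = 14684570
  i=1: C(11,1)·!10 = 11·1334961 = 14684571
  i=2: C(11,2)·!9 = 55·133496 = 7342280
  i=3: C(11,3)·!8 = 165·14833 = 2447445
  i=4: C(11,4)·!7 = 330·1854 = 611820
Total = 39770686.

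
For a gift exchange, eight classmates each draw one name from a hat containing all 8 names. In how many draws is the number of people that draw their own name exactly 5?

112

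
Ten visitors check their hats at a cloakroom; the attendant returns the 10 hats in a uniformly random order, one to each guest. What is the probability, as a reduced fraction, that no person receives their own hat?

16481/44800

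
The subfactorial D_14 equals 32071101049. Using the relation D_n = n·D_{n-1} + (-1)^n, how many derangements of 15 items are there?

481066515734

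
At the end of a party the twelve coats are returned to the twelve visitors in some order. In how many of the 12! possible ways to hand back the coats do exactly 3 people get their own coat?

29369120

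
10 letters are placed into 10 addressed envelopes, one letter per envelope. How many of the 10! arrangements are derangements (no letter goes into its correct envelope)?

1334961

The number of derangements of 10 is !10 = Σ_{k=0}^{10} (-1)^k·10!/k!
= 10! - 10!/1! + 10!/2! - 10!/3! + 10!/4! - 10!/5! + 10!/6! - 10!/7! + 10!/8! - 10!/9! + 10!/10!
= 3628800 - 3628800 + 1814400 - 604800 + 151200 - 30240 + 5040 - 720 + 90 - 10 + 1
= 1334961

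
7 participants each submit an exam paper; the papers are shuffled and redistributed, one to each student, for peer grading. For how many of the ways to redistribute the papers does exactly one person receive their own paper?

1855

Pick the single fixed position: C(7,1) = 7 ways.
The remaining 6 must be deranged: !6 = 265.
Total: 7 × 265 = 1855.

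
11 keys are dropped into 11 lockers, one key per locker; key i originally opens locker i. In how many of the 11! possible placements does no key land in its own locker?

By inclusion-exclusion, !11 = Σ (-1)^k · 11!/k! for k=0..11
= 11! - 11!/1! + 11!/2! - 11!/3! + 11!/4! - 11!/5! + 11!/6! - 11!/7! + 11!/8! - 11!/9! + 11!/10! - 11!/11!
= 39916800 - 39916800 + 19958400 - 6652800 + 1663200 - 332640 + 55440 - 7920 + 990 - 110 + 11 - 1
= 14684570

14684570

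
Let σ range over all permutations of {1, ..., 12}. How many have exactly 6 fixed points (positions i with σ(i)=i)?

244860

Pick the 6 fixed positions: C(12,6) = 924 ways.
The remaining 6 must be deranged: !6 = 265.
Total: 924 × 265 = 244860.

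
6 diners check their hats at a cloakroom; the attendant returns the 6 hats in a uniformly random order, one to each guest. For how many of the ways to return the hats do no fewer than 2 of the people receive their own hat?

191

Sum C(6,i)·!(6-i) for i = 2..6:
  i=2: C(6,2)·!4 = 15·9 = 135
  i=3: C(6,3)·!3 = 20·2 = 40
  i=4: C(6,4)·!2 = 15·1 = 15
  i=5: C(6,5)·!1 = 6·0 = 0
  i=6: C(6,6)·!0 = 1·1 = 1
Total = 191.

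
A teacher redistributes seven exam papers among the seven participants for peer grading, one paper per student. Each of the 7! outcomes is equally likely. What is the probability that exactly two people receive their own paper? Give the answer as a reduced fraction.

11/60

Favorable outcomes: C(7,2)·!5 = 21·44 = 924.
Total outcomes: 7! = 5040.
Probability = 924/5040 = 11/60.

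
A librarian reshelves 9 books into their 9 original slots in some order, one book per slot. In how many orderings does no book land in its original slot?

133496

Recurrence: !9 = 8·(!8 + !7).
!9 = 8·(14833 + 1854) = 8·16687 = 133496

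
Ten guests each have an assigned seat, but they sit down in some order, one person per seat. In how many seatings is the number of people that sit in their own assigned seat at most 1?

# with exactly i fixed is C(10,i)·!(10-i); sum over i=0..1:
  i=0: C(10,0)·!10 = 1·1334961 = 1334961
  i=1: C(10,1)·!9 = 10·133496 = 1334960
Total = 2669921.

2669921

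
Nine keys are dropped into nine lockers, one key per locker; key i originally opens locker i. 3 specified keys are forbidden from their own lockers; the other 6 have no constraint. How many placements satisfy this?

256320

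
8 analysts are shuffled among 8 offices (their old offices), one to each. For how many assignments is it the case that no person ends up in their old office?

14833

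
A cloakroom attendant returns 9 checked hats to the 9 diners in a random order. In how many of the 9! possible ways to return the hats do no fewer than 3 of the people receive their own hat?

29143

Sum C(9,i)·!(9-i) for i = 3..9:
  i=3: C(9,3)·!6 = 84·265 = 22260
  i=4: C(9,4)·!5 = 126·44 = 5544
  i=5: C(9,5)·!4 = 126·9 = 1134
  i=6: C(9,6)·!3 = 84·2 = 168
  i=7: C(9,7)·!2 = 36·1 = 36
  i=8: C(9,8)·!1 = 9·0 = 0
  i=9: C(9,9)·!0 = 1·1 = 1
Total = 29143.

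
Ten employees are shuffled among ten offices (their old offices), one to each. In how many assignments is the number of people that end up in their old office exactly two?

667485

Choose which 2 of the 10 are fixed: C(10,2) = 45.
The other 8 form a derangement: !8 = 14833.
Total: 45 × 14833 = 667485.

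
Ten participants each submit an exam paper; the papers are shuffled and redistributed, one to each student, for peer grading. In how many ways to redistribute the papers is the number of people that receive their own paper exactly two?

667485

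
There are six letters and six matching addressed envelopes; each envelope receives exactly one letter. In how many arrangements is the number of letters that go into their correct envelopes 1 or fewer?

529

Sum C(6,i)·!(6-i) for i = 0..1:
  i=0: C(6,0)·!6 = 1·265 = 265
  i=1: C(6,1)·!5 = 6·44 = 264
Total = 529.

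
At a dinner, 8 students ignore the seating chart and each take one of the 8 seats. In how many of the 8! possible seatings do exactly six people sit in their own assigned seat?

28

Pick the 6 fixed positions: C(8,6) = 28 ways.
The remaining 2 must be deranged: !2 = 1.
Total: 28 × 1 = 28.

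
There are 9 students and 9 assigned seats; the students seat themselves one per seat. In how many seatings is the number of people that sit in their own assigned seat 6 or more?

205

# with exactly i fixed is C(9,i)·!(9-i); sum over i=6..9:
  i=6: C(9,6)·!3 = 84·2 = 168
  i=7: C(9,7)·!2 = 36·1 = 36
  i=8: C(9,8)·!1 = 9·0 = 0
  i=9: C(9,9)·!0 = 1·1 = 1
Total = 205.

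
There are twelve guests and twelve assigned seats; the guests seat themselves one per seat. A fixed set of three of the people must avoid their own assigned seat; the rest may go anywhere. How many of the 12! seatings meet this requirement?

369774720

Let A_j be the event that the j-th constrained one is fixed. By inclusion-exclusion over the 3 events:
Σ_{j=0}^{3} (-1)^j C(3,j)(12-j)!
= C(3,0)·12! - C(3,1)·11! + C(3,2)·10! - C(3,3)·9!
= 479001600 - 119750400 + 10886400 - 362880
= 369774720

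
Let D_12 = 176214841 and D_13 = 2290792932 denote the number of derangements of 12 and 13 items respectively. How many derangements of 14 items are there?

32071101049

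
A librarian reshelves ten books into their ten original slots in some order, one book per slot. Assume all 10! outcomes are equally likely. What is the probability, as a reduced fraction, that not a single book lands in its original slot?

16481/44800

Favorable outcomes: !10 = 1334961.
Total outcomes: 10! = 3628800.
Probability = 1334961/3628800 = 16481/44800.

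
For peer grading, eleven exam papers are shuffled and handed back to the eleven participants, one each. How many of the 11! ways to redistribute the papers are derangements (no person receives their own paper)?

!11 is the nearest integer to 11!/e.
11! = 39916800, and 39916800/e ≈ 14684570.08, so !11 = 14684570.

14684570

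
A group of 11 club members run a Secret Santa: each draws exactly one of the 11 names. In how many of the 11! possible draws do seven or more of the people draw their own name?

# with exactly i fixed is C(11,i)·!(11-i); sum over i=7..11:
  i=7: C(11,7)·!4 = 330·9 = 2970
  i=8: C(11,8)·!3 = 165·2 = 330
  i=9: C(11,9)·!2 = 55·1 = 55
  i=10: C(11,10)·!1 = 11·0 = 0
  i=11: C(11,11)·!0 = 1·1 = 1
Total = 3356.

3356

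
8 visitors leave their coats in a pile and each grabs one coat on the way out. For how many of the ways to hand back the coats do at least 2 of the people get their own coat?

10655

Sum C(8,i)·!(8-i) for i = 2..8:
  i=2: C(8,2)·!6 = 28·265 = 7420
  i=3: C(8,3)·!5 = 56·44 = 2464
  i=4: C(8,4)·!4 = 70·9 = 630
  i=5: C(8,5)·!3 = 56·2 = 112
  i=6: C(8,6)·!2 = 28·1 = 28
  i=7: C(8,7)·!1 = 8·0 = 0
  i=8: C(8,8)·!0 = 1·1 = 1
Total = 10655.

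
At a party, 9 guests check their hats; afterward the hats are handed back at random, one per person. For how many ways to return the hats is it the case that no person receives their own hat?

133496

Use !n = n·!(n-1) + (-1)^n.
!9 = 9·14833 - 1 = 133496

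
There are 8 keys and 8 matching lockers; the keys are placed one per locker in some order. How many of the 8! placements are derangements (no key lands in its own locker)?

14833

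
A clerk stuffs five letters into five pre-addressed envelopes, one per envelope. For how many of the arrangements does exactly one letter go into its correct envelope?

45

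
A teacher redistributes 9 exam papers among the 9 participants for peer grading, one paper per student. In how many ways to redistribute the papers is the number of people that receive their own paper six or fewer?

Sum C(9,i)·!(9-i) for i = 0..6:
  i=0: C(9,0)·!9 = 1·133496 = 133496
  i=1: C(9,1)·!8 = 9·14833 = 133497
  i=2: C(9,2)·!7 = 36·1854 = 66744
  i=3: C(9,3)·!6 = 84·265 = 22260
  i=4: C(9,4)·!5 = 126·44 = 5544
  i=5: C(9,5)·!4 = 126·9 = 1134
  i=6: C(9,6)·!3 = 84·2 = 168
Total = 362843.

362843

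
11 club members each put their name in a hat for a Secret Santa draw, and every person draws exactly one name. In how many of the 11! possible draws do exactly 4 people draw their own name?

611820

Pick the 4 fixed positions: C(11,4) = 330 ways.
The other 7 form a derangement: !7 = 1854.
Total: 330 × 1854 = 611820.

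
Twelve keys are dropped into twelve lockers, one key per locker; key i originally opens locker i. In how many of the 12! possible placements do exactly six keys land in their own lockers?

244860

Choose which 6 of the 12 are fixed: C(12,6) = 924.
The other 6 form a derangement: !6 = 265.
Total: 924 × 265 = 244860.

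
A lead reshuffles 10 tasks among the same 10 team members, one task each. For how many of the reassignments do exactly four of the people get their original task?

Choose which 4 of the 10 are fixed: C(10,4) = 210.
The other 6 form a derangement: !6 = 265.
Total: 210 × 265 = 55650.

55650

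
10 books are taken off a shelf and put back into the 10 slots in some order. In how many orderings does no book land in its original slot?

The subfactorial !10 = [10!/e] (nearest integer).
10! = 3628800, and 3628800/e ≈ 1334960.92, so !10 = 1334961.

1334961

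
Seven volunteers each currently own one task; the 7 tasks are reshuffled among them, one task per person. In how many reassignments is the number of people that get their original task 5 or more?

22

Sum C(7,i)·!(7-i) for i = 5..7:
  i=5: C(7,5)·!2 = 21·1 = 21
  i=6: C(7,6)·!1 = 7·0 = 0
  i=7: C(7,7)·!0 = 1·1 = 1
Total = 22.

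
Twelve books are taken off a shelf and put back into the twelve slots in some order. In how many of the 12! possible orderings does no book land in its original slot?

176214841

!12 = 12! · Σ_{k=0}^{12} (-1)^k/k!
= 12! - 12!/1! + 12!/2! - 12!/3! + 12!/4! - 12!/5! + 12!/6! - 12!/7! + 12!/8! - 12!/9! + 12!/10! - 12!/11! + 12!/12!
= 479001600 - 479001600 + 239500800 - 79833600 + 19958400 - 3991680 + 665280 - 95040 + 11880 - 1320 + 132 - 12 + 1
= 176214841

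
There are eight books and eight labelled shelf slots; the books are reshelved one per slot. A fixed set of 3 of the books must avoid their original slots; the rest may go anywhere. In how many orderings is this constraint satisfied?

27240

Inclusion-exclusion on the 3 forbidden self-matches:
Σ_{j=0}^{3} (-1)^j C(3,j)(8-j)!
= C(3,0)·8! - C(3,1)·7! + C(3,2)·6! - C(3,3)·5!
= 40320 - 15120 + 2160 - 120
= 27240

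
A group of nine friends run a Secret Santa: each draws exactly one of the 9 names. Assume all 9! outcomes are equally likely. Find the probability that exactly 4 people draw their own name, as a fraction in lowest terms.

11/720

Favorable outcomes: C(9,4)·!5 = 126·44 = 5544.
Total outcomes: 9! = 362880.
Probability = 5544/362880 = 11/720.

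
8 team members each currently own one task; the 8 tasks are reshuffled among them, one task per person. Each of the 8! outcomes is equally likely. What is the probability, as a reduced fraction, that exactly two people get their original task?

53/288

Favorable outcomes: C(8,2)·!6 = 28·265 = 7420.
Total outcomes: 8! = 40320.
Probability = 7420/40320 = 53/288.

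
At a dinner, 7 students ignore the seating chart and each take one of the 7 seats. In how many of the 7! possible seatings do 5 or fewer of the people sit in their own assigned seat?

# with exactly i fixed is C(7,i)·!(7-i); sum over i=0..5:
  i=0: C(7,0)·!7 = 1·1854 = 1854
  i=1: C(7,1)·!6 = 7·265 = 1855
  i=2: C(7,2)·!5 = 21·44 = 924
  i=3: C(7,3)·!4 = 35·9 = 315
  i=4: C(7,4)·!3 = 35·2 = 70
  i=5: C(7,5)·!2 = 21·1 = 21
Total = 5039.

5039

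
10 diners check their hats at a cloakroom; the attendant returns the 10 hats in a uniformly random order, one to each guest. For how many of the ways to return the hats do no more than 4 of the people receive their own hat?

3615536

# with exactly i fixed is C(10,i)·!(10-i); sum over i=0..4:
  i=0: C(10,0)·!10 = 1·1334961 = 1334961
  i=1: C(10,1)·!9 = 10·133496 = 1334960
  i=2: C(10,2)·!8 = 45·14833 = 667485
  i=3: C(10,3)·!7 = 120·1854 = 222480
  i=4: C(10,4)·!6 = 210·265 = 55650
Total = 3615536.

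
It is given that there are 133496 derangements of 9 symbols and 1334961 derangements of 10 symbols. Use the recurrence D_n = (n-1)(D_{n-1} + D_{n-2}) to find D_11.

14684570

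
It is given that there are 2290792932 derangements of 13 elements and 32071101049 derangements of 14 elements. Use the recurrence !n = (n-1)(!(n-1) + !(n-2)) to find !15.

!15 = (15-1)·(!14 + !13) = 14·(32071101049 + 2290792932) = 14·34361893981 = 481066515734.

481066515734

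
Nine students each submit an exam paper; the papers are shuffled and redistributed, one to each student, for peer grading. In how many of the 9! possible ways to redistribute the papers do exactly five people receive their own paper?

Pick the 5 fixed positions: C(9,5) = 126 ways.
The other 4 form a derangement: !4 = 9.
Total: 126 × 9 = 1134.

1134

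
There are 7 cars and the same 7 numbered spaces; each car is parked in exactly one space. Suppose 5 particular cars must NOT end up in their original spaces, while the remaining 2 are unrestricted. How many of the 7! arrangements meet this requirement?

2428

Let A_j be the event that the j-th constrained one is fixed. By inclusion-exclusion over the 5 events:
Σ_{j=0}^{5} (-1)^j C(5,j)(7-j)!
= C(5,0)·7! - C(5,1)·6! + C(5,2)·5! - C(5,3)·4! + C(5,4)·3! - C(5,5)·2!
= 5040 - 3600 + 1200 - 240 + 30 - 2
= 2428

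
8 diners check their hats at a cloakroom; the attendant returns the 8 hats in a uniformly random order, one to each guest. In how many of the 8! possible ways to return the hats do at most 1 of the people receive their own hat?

# with exactly i fixed is C(8,i)·!(8-i); sum over i=0..1:
  i=0: C(8,0)·!8 = 1·14833 = 14833
  i=1: C(8,1)·!7 = 8·1854 = 14832
Total = 29665.

29665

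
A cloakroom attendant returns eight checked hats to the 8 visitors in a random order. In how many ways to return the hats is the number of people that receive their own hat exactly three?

2464

Pick the 3 fixed positions: C(8,3) = 56 ways.
The remaining 5 must be deranged: !5 = 44.
Total: 56 × 44 = 2464.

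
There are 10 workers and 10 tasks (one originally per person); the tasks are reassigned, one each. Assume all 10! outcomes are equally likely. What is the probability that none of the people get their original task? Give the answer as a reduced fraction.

Favorable outcomes: !10 = 1334961.
Total outcomes: 10! = 3628800.
Probability = 1334961/3628800 = 16481/44800.

16481/44800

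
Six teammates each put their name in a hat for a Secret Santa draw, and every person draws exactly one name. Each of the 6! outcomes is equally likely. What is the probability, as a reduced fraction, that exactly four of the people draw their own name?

Favorable outcomes: C(6,4)·!2 = 15·1 = 15.
Total outcomes: 6! = 720.
Probability = 15/720 = 1/48.

1/48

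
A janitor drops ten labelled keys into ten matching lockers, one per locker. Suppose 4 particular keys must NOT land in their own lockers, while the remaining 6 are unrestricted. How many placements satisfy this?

2399760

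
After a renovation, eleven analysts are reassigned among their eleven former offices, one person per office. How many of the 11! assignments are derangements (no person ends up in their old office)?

!11 is the nearest integer to 11!/e.
11! = 39916800, and 39916800/e ≈ 14684570.08, so !11 = 14684570.

14684570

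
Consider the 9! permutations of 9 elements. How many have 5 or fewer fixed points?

362675

Sum C(9,i)·!(9-i) for i = 0..5:
  i=0: C(9,0)·!9 = 1·133496 = 133496
  i=1: C(9,1)·!8 = 9·14833 = 133497
  i=2: C(9,2)·!7 = 36·1854 = 66744
  i=3: C(9,3)·!6 = 84·265 = 22260
  i=4: C(9,4)·!5 = 126·44 = 5544
  i=5: C(9,5)·!4 = 126·9 = 1134
Total = 362675.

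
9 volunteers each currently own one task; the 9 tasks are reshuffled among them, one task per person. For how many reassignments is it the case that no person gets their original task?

133496

!9 is the nearest integer to 9!/e.
9! = 362880, and 362880/e ≈ 133496.09, so !9 = 133496.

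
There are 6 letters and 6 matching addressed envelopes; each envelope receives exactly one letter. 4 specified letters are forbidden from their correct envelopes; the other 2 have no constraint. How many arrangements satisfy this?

Inclusion-exclusion on the 4 forbidden self-matches:
Σ_{j=0}^{4} (-1)^j C(4,j)(6-j)!
= C(4,0)·6! - C(4,1)·5! + C(4,2)·4! - C(4,3)·3! + C(4,4)·2!
= 720 - 480 + 144 - 24 + 2
= 362

362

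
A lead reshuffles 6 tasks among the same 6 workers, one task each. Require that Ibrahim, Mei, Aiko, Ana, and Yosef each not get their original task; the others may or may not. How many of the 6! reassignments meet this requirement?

309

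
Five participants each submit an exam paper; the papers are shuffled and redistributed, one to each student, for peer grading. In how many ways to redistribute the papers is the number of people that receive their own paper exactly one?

Choose which one of the 5 is fixed: C(5,1) = 5.
The other 4 form a derangement: !4 = 9.
Total: 5 × 9 = 45.

45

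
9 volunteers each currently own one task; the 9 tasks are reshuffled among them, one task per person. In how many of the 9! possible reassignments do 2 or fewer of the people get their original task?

333737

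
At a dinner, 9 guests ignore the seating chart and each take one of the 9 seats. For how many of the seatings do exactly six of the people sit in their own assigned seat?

168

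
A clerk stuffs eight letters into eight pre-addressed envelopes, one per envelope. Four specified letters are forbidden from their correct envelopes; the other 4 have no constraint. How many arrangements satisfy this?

24024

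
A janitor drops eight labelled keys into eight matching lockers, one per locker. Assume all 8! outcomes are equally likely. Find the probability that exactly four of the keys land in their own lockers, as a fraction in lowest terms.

Favorable outcomes: C(8,4)·!4 = 70·9 = 630.
Total outcomes: 8! = 40320.
Probability = 630/40320 = 1/64.

1/64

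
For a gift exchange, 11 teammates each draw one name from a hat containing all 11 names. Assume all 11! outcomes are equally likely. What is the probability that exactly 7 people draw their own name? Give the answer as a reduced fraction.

1/13440

Favorable outcomes: C(11,7)·!4 = 330·9 = 2970.
Total outcomes: 11! = 39916800.
Probability = 2970/39916800 = 1/13440.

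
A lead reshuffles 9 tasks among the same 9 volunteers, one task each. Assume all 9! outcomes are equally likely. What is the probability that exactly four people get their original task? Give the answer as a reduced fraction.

11/720

Favorable outcomes: C(9,4)·!5 = 126·44 = 5544.
Total outcomes: 9! = 362880.
Probability = 5544/362880 = 11/720.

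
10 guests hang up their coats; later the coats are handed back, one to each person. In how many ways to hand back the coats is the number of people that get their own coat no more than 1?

# with exactly i fixed is C(10,i)·!(10-i); sum over i=0..1:
  i=0: C(10,0)·!10 = 1·1334961 = 1334961
  i=1: C(10,1)·!9 = 10·133496 = 1334960
Total = 2669921.

2669921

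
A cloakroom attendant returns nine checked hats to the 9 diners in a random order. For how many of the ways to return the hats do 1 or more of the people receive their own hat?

Sum C(9,i)·!(9-i) for i = 1..9:
  i=1: C(9,1)·!8 = 9·14833 = 133497
  i=2: C(9,2)·!7 = 36·1854 = 66744
  i=3: C(9,3)·!6 = 84·265 = 22260
  i=4: C(9,4)·!5 = 126·44 = 5544
  i=5: C(9,5)·!4 = 126·9 = 1134
  i=6: C(9,6)·!3 = 84·2 = 168
  i=7: C(9,7)·!2 = 36·1 = 36
  i=8: C(9,8)·!1 = 9·0 = 0
  i=9: C(9,9)·!0 = 1·1 = 1
Total = 229384.

229384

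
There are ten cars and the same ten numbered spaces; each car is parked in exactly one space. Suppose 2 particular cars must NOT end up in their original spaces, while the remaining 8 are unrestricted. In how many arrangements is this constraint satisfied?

2943360

Inclusion-exclusion on the 2 forbidden self-matches:
Σ_{j=0}^{2} (-1)^j C(2,j)(10-j)!
= C(2,0)·10! - C(2,1)·9! + C(2,2)·8!
= 3628800 - 725760 + 40320
= 2943360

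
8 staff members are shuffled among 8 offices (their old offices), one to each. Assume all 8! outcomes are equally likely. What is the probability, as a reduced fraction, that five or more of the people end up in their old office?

47/13440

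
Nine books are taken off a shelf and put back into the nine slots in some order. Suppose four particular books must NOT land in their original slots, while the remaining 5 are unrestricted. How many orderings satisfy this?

229080

Inclusion-exclusion on the 4 forbidden self-matches:
Σ_{j=0}^{4} (-1)^j C(4,j)(9-j)!
= C(4,0)·9! - C(4,1)·8! + C(4,2)·7! - C(4,3)·6! + C(4,4)·5!
= 362880 - 161280 + 30240 - 2880 + 120
= 229080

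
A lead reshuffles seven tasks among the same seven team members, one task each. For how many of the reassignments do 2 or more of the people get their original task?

1331

Sum C(7,i)·!(7-i) for i = 2..7:
  i=2: C(7,2)·!5 = 21·44 = 924
  i=3: C(7,3)·!4 = 35·9 = 315
  i=4: C(7,4)·!3 = 35·2 = 70
  i=5: C(7,5)·!2 = 21·1 = 21
  i=6: C(7,6)·!1 = 7·0 = 0
  i=7: C(7,7)·!0 = 1·1 = 1
Total = 1331.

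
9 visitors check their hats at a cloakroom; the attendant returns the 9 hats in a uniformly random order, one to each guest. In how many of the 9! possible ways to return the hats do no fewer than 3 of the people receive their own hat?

Sum C(9,i)·!(9-i) for i = 3..9:
  i=3: C(9,3)·!6 = 84·265 = 22260
  i=4: C(9,4)·!5 = 126·44 = 5544
  i=5: C(9,5)·!4 = 126·9 = 1134
  i=6: C(9,6)·!3 = 84·2 = 168
  i=7: C(9,7)·!2 = 36·1 = 36
  i=8: C(9,8)·!1 = 9·0 = 0
  i=9: C(9,9)·!0 = 1·1 = 1
Total = 29143.

29143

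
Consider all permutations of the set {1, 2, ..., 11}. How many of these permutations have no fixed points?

14684570

By inclusion-exclusion, !11 = Σ (-1)^k · 11!/k! for k=0..11
= 11! - 11!/1! + 11!/2! - 11!/3! + 11!/4! - 11!/5! + 11!/6! - 11!/7! + 11!/8! - 11!/9! + 11!/10! - 11!/11!
= 39916800 - 39916800 + 19958400 - 6652800 + 1663200 - 332640 + 55440 - 7920 + 990 - 110 + 11 - 1
= 14684570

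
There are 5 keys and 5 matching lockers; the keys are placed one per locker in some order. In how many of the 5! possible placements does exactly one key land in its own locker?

45

Choose which one of the 5 is fixed: C(5,1) = 5.
The remaining 4 must be deranged: !4 = 9.
Total: 5 × 9 = 45.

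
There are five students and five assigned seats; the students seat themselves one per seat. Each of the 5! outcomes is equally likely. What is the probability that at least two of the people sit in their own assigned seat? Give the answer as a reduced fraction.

31/120

Favorable outcomes: Σ_{i≥2} C(5,i)·!(5-i) = 10·2 + 10·1 + 5·0 + 1·1 = 31.
Total outcomes: 5! = 120.
Probability = 31/120 = 31/120.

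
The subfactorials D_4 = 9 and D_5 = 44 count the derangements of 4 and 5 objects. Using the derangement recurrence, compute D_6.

265

D_6 = (6-1)·(D_5 + D_4) = 5·(44 + 9) = 5·53 = 265.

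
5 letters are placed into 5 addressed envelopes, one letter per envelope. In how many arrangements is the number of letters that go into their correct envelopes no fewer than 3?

Sum C(5,i)·!(5-i) for i = 3..5:
  i=3: C(5,3)·!2 = 10·1 = 10
  i=4: C(5,4)·!1 = 5·0 = 0
  i=5: C(5,5)·!0 = 1·1 = 1
Total = 11.

11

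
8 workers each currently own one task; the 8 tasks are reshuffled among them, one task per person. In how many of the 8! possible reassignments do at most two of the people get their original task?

# with exactly i fixed is C(8,i)·!(8-i); sum over i=0..2:
  i=0: C(8,0)·!8 = 1·14833 = 14833
  i=1: C(8,1)·!7 = 8·1854 = 14832
  i=2: C(8,2)·!6 = 28·265 = 7420
Total = 37085.

37085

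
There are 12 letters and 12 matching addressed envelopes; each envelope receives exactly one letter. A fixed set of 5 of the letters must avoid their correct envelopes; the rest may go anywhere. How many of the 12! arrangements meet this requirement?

Let A_j be the event that the j-th constrained one is fixed. By inclusion-exclusion over the 5 events:
Σ_{j=0}^{5} (-1)^j C(5,j)(12-j)!
= C(5,0)·12! - C(5,1)·11! + C(5,2)·10! - C(5,3)·9! + C(5,4)·8! - C(5,5)·7!
= 479001600 - 199584000 + 36288000 - 3628800 + 201600 - 5040
= 312273360

312273360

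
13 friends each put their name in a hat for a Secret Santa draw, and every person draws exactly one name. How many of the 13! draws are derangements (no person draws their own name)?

!13 = 13! · Σ_{k=0}^{13} (-1)^k/k!
= 13! - 13!/1! + 13!/2! - 13!/3! + 13!/4! - 13!/5! + 13!/6! - 13!/7! + 13!/8! - 13!/9! + 13!/10! - 13!/11! + 13!/12! - 13!/13!
= 6227020800 - 6227020800 + 3113510400 - 1037836800 + 259459200 - 51891840 + 8648640 - 1235520 + 154440 - 17160 + 1716 - 156 + 13 - 1
= 2290792932

2290792932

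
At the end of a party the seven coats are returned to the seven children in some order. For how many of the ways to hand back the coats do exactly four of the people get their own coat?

Pick the 4 fixed positions: C(7,4) = 35 ways.
The other 3 form a derangement: !3 = 2.
Total: 35 × 2 = 70.

70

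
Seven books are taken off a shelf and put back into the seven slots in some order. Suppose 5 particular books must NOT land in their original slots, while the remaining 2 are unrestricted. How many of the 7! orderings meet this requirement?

Inclusion-exclusion on the 5 forbidden self-matches:
Σ_{j=0}^{5} (-1)^j C(5,j)(7-j)!
= C(5,0)·7! - C(5,1)·6! + C(5,2)·5! - C(5,3)·4! + C(5,4)·3! - C(5,5)·2!
= 5040 - 3600 + 1200 - 240 + 30 - 2
= 2428

2428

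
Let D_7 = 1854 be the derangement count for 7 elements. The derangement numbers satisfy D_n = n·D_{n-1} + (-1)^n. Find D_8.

D_8 = 8·1854 + 1 = 14833.

14833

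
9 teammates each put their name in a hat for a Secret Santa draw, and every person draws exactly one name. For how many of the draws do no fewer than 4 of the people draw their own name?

6883

# with exactly i fixed is C(9,i)·!(9-i); sum over i=4..9:
  i=4: C(9,4)·!5 = 126·44 = 5544
  i=5: C(9,5)·!4 = 126·9 = 1134
  i=6: C(9,6)·!3 = 84·2 = 168
  i=7: C(9,7)·!2 = 36·1 = 36
  i=8: C(9,8)·!1 = 9·0 = 0
  i=9: C(9,9)·!0 = 1·1 = 1
Total = 6883.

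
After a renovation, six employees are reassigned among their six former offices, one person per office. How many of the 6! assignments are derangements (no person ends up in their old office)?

265

The number of derangements of 6 is !6 = Σ_{k=0}^{6} (-1)^k·6!/k!
= 6! - 6!/1! + 6!/2! - 6!/3! + 6!/4! - 6!/5! + 6!/6!
= 720 - 720 + 360 - 120 + 30 - 6 + 1
= 265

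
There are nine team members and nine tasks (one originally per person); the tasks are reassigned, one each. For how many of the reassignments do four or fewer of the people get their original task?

361541

Sum C(9,i)·!(9-i) for i = 0..4:
  i=0: C(9,0)·!9 = 1·133496 = 133496
  i=1: C(9,1)·!8 = 9·14833 = 133497
  i=2: C(9,2)·!7 = 36·1854 = 66744
  i=3: C(9,3)·!6 = 84·265 = 22260
  i=4: C(9,4)·!5 = 126·44 = 5544
Total = 361541.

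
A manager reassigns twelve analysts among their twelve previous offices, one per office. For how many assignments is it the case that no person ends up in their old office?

176214841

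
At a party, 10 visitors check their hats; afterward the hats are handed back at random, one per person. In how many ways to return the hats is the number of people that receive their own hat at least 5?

13264

Sum C(10,i)·!(10-i) for i = 5..10:
  i=5: C(10,5)·!5 = 252·44 = 11088
  i=6: C(10,6)·!4 = 210·9 = 1890
  i=7: C(10,7)·!3 = 120·2 = 240
  i=8: C(10,8)·!2 = 45·1 = 45
  i=9: C(10,9)·!1 = 10·0 = 0
  i=10: C(10,10)·!0 = 1·1 = 1
Total = 13264.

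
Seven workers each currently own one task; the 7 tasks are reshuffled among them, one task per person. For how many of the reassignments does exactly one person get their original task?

1855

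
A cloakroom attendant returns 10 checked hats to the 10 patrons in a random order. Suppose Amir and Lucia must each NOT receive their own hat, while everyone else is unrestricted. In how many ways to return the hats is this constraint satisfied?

Inclusion-exclusion on the 2 forbidden self-matches:
Σ_{j=0}^{2} (-1)^j C(2,j)(10-j)!
= C(2,0)·10! - C(2,1)·9! + C(2,2)·8!
= 3628800 - 725760 + 40320
= 2943360

2943360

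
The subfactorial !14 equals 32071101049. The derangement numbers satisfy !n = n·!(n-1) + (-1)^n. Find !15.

!15 = 15·32071101049 - 1 = 481066515734.

481066515734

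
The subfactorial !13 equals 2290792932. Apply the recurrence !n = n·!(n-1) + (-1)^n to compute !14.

32071101049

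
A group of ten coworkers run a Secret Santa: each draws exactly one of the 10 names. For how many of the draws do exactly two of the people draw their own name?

667485

Choose which 2 of the 10 are fixed: C(10,2) = 45.
The remaining 8 must be deranged: !8 = 14833.
Total: 45 × 14833 = 667485.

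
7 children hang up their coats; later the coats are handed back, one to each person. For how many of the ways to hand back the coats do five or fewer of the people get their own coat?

# with exactly i fixed is C(7,i)·!(7-i); sum over i=0..5:
  i=0: C(7,0)·!7 = 1·1854 = 1854
  i=1: C(7,1)·!6 = 7·265 = 1855
  i=2: C(7,2)·!5 = 21·44 = 924
  i=3: C(7,3)·!4 = 35·9 = 315
  i=4: C(7,4)·!3 = 35·2 = 70
  i=5: C(7,5)·!2 = 21·1 = 21
Total = 5039.

5039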